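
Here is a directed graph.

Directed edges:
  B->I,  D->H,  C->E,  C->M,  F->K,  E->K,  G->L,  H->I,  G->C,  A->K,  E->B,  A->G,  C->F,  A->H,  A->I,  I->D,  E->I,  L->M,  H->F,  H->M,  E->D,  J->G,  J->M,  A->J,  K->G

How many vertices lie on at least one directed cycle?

9

A vertex is on a directed cycle iff it belongs to a strongly connected component of size ≥ 2 (or has a self-loop).
The vertices on cycles are {B, C, D, E, F, G, H, I, K} — 9 in total.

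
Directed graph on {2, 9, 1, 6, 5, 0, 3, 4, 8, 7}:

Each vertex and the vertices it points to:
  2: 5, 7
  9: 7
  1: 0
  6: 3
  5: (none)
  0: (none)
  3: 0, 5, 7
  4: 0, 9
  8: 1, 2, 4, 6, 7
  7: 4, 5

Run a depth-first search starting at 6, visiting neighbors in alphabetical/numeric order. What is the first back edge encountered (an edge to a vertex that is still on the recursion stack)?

DFS from 6 (visiting neighbors in alphabetical/numeric order); mark gray on enter, black on exit:
6 gray
  3 gray
    0 gray
    0 black
    5 gray
    5 black
    7 gray
      4 gray
        4→0: 0 black — skip
        9 gray
          9→7: 7 is gray → back edge
First back edge: 9 → 7.

9→7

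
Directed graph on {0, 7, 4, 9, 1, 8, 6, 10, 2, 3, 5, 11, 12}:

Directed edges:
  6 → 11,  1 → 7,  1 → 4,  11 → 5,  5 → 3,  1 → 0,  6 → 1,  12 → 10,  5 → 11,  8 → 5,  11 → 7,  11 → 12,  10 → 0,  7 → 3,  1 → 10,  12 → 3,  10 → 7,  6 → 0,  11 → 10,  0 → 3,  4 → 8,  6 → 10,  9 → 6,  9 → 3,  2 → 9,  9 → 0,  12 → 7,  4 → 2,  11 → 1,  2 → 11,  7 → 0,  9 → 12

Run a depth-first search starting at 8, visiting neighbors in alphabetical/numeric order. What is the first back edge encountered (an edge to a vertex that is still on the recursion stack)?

DFS from 8 (visiting neighbors in alphabetical/numeric order); mark gray on enter, black on exit:
8 gray
  5 gray
    3 gray
    3 black
    11 gray
      1 gray
        0 gray
          0→3: 3 black — skip
        0 black
        4 gray
          2 gray
            9 gray
              9→0: 0 black — skip
              9→3: 3 black — skip
              6 gray
                6→0: 0 black — skip
                6→1: 1 is gray → back edge
First back edge: 6 → 1.

6->1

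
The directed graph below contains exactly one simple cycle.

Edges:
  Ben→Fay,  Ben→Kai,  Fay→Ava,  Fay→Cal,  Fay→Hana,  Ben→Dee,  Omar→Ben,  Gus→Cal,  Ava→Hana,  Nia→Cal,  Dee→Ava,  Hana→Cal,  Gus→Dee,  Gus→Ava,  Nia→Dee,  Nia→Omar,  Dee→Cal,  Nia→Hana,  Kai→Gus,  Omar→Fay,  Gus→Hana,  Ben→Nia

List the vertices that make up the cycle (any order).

DFS with gray/black marking from Nia:
Nia gray
  Hana gray
    Cal gray
    Cal black
  Hana black
  Omar gray
    Fay gray
      Fay→Hana: Hana black — skip
      Fay→Cal: Cal black — skip
      Ava gray
        Ava→Hana: Hana black — skip
      Ava black
    Fay black
    Ben gray
      Ben→Fay: Fay black — skip
      Dee gray
        Dee→Cal: Cal black — skip
        Dee→Ava: Ava black — skip
      Dee black
      Kai gray
        Gus gray
          Gus→Cal: Cal black — skip
          Gus→Dee: Dee black — skip
          Gus→Ava: Ava black — skip
          Gus→Hana: Hana black — skip
        Gus black
      Kai black
      Ben→Nia: Nia is gray → back edge
Back edge closes the cycle Nia → Omar → Ben → Nia; its vertices are {Ben, Nia, Omar}.

Ben, Nia, Omar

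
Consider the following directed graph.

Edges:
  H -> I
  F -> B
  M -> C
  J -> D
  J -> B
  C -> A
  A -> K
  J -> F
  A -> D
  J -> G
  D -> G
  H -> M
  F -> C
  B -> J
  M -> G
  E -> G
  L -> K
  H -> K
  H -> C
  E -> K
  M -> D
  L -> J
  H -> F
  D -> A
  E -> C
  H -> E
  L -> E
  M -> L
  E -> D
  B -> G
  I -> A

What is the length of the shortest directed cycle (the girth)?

2

For each vertex v, BFS finds the shortest path from v back to v.
The shortest such closed walk is J → B → J, length 2.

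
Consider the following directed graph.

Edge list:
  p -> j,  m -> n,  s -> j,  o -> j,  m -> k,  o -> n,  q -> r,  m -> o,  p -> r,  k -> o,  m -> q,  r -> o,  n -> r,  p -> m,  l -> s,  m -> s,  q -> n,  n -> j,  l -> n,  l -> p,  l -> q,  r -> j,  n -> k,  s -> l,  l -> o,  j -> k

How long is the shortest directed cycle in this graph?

For each vertex v, BFS finds the shortest path from v back to v.
The shortest such closed walk is s → l → s, length 2.

2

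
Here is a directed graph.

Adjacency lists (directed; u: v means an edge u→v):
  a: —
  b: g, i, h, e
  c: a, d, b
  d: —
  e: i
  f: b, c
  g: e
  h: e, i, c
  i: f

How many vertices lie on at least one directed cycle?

A vertex is on a directed cycle iff it belongs to a strongly connected component of size ≥ 2 (or has a self-loop).
The vertices on cycles are {b, c, e, f, g, h, i} — 7 in total.

7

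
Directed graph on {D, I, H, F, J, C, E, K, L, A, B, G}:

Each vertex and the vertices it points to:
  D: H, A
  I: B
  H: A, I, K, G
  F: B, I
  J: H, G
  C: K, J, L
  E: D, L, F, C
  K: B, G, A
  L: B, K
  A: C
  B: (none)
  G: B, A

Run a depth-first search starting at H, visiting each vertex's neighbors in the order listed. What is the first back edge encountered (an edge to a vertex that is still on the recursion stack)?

DFS from H (visiting each vertex's neighbors in the order listed); mark gray on enter, black on exit:
H gray
  A gray
    C gray
      K gray
        B gray
        B black
        G gray
          G→B: B black — skip
          G→A: A is gray → back edge
First back edge: G → A.

G->A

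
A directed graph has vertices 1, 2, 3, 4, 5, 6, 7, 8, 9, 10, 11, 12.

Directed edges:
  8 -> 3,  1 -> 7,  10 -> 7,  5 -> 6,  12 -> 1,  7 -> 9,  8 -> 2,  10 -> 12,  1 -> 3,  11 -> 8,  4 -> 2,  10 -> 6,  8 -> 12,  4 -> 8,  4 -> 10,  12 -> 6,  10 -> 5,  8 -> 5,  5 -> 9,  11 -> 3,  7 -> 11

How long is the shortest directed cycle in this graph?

For each vertex v, BFS finds the shortest path from v back to v.
The shortest such closed walk is 8 → 12 → 1 → 7 → 11 → 8, length 5.

5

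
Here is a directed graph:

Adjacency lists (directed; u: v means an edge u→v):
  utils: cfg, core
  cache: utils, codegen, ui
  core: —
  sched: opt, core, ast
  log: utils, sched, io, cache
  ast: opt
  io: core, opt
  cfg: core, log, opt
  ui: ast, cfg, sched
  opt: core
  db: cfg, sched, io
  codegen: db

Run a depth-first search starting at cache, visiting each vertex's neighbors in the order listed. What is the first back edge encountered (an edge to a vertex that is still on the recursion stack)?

log→utils

DFS from cache (visiting each vertex's neighbors in the order listed); mark gray on enter, black on exit:
cache gray
  utils gray
    cfg gray
      core gray
      core black
      log gray
        log→utils: utils is gray → back edge
First back edge: log → utils.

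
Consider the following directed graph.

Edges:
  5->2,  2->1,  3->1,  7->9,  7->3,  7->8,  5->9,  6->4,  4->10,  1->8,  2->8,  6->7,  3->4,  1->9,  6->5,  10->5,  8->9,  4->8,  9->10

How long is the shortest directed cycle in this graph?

3

For each vertex v, BFS finds the shortest path from v back to v.
The shortest such closed walk is 5 → 9 → 10 → 5, length 3.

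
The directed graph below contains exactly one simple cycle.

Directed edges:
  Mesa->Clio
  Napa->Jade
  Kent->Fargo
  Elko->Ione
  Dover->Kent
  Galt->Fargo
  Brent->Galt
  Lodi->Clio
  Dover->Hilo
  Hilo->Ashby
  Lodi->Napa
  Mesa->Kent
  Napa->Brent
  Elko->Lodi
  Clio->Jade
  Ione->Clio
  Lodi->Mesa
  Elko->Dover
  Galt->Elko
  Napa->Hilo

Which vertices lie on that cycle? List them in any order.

DFS with gray/black marking from Elko:
Elko gray
  Dover gray
    Kent gray
      Fargo gray
      Fargo black
    Kent black
    Hilo gray
      Ashby gray
      Ashby black
    Hilo black
  Dover black
  Lodi gray
    Mesa gray
      Clio gray
        Jade gray
        Jade black
      Clio black
      Mesa→Kent: Kent black — skip
    Mesa black
    Lodi→Clio: Clio black — skip
    Napa gray
      Brent gray
        Galt gray
          Galt→Elko: Elko is gray → back edge
Back edge closes the cycle Elko → Lodi → Napa → Brent → Galt → Elko; its vertices are {Elko, Galt, Lodi, Napa, Brent}.

Elko, Galt, Lodi, Napa, Brent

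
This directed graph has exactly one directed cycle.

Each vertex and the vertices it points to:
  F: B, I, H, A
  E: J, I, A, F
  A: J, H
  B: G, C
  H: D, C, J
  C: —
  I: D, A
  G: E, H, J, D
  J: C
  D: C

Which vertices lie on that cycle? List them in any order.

B, E, F, G

DFS with gray/black marking from G:
G gray
  E gray
    J gray
      C gray
      C black
    J black
    I gray
      D gray
        D→C: C black — skip
      D black
      A gray
        A→J: J black — skip
        H gray
          H→D: D black — skip
          H→C: C black — skip
          H→J: J black — skip
        H black
      A black
    I black
    E→A: A black — skip
    F gray
      B gray
        B→G: G is gray → back edge
Back edge closes the cycle G → E → F → B → G; its vertices are {B, E, F, G}.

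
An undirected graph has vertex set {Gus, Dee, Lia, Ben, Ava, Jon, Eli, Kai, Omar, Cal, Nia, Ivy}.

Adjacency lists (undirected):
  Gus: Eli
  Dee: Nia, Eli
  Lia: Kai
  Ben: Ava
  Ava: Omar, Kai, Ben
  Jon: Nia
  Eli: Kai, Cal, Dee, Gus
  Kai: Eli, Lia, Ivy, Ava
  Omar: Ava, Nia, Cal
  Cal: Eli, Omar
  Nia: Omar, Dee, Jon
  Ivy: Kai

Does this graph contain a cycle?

Yes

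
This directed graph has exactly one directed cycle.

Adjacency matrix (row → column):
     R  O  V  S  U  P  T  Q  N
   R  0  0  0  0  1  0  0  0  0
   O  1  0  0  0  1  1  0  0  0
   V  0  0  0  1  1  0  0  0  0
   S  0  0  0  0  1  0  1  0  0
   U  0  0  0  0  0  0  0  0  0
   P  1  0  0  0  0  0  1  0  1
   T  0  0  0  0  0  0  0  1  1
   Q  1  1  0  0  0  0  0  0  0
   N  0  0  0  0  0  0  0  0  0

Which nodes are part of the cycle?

O, P, Q, T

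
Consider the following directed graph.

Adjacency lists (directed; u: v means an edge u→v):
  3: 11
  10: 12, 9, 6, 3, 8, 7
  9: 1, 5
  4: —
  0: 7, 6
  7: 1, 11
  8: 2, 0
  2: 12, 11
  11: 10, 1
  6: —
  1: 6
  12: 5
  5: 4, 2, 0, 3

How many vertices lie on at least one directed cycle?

A vertex is on a directed cycle iff it belongs to a strongly connected component of size ≥ 2 (or has a self-loop).
The vertices on cycles are {0, 2, 3, 5, 7, 8, 9, 10, 11, 12} — 10 in total.

10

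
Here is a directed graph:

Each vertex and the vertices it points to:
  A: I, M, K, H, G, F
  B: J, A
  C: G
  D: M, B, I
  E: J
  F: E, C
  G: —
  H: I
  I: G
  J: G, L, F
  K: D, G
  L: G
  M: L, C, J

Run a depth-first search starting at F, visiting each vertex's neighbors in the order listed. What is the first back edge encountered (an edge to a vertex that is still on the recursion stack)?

J->F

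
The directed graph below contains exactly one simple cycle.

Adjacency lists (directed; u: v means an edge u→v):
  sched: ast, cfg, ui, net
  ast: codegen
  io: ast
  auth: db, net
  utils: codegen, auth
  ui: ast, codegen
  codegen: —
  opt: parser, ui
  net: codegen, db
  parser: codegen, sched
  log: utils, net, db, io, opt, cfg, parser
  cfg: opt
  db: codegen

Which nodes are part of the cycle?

cfg, opt, sched, parser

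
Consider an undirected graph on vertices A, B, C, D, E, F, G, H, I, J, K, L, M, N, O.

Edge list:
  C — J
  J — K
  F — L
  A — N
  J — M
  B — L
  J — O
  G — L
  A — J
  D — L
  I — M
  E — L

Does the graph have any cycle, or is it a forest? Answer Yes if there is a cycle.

DFS, tracking each vertex's parent; an edge to a visited non-parent vertex closes a cycle.
Start from C:
visit C (parent –)
  visit J (parent C)
    visit M (parent J)
      M–J: parent, skip
      visit I (parent M)
        I–M: parent, skip
    visit K (parent J)
      K–J: parent, skip
    visit O (parent J)
      O–J: parent, skip
    visit A (parent J)
      A–J: parent, skip
      visit N (parent A)
        N–A: parent, skip
    J–C: parent, skip
visit B (parent –)
  visit L (parent B)
    L–B: parent, skip
    visit E (parent L)
      E–L: parent, skip
    visit G (parent L)
      G–L: parent, skip
    visit F (parent L)
      F–L: parent, skip
    visit D (parent L)
      D–L: parent, skip
visit H (parent –)
No non-parent visited neighbor found — the graph is a forest.

No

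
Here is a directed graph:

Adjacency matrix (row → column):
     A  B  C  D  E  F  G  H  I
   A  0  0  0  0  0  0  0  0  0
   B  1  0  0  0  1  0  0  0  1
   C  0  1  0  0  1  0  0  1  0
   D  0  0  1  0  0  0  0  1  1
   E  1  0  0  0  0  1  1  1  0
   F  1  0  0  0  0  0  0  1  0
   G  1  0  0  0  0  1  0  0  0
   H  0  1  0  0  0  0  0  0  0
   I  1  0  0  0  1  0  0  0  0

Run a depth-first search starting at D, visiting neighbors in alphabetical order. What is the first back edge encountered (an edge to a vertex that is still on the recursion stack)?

H→B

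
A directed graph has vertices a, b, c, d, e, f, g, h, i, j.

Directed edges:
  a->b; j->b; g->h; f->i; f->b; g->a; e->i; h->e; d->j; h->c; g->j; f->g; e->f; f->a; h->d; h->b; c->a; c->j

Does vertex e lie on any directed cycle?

Yes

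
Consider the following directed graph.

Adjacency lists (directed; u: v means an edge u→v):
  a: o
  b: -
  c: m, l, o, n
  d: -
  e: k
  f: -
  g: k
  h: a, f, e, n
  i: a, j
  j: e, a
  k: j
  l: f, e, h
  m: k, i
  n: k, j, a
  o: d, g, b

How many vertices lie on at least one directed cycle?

6

A vertex is on a directed cycle iff it belongs to a strongly connected component of size ≥ 2 (or has a self-loop).
The vertices on cycles are {a, e, g, j, k, o} — 6 in total.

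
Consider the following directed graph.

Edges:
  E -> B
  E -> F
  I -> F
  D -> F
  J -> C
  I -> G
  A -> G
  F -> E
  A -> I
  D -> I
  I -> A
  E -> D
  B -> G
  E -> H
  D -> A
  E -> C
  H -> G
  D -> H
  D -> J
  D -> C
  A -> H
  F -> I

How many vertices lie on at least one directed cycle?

5

A vertex is on a directed cycle iff it belongs to a strongly connected component of size ≥ 2 (or has a self-loop).
The vertices on cycles are {A, D, E, F, I} — 5 in total.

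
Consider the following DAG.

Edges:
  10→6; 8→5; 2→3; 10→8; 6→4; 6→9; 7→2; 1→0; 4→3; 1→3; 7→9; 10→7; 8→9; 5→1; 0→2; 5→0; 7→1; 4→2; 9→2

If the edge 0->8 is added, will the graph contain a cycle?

Yes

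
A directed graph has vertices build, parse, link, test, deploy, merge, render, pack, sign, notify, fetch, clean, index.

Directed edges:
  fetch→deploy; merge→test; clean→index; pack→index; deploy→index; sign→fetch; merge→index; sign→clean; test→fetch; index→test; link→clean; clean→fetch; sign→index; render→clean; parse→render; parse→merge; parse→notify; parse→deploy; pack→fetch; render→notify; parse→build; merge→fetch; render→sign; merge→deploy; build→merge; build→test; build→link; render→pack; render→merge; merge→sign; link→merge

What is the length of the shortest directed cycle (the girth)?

For each vertex v, BFS finds the shortest path from v back to v.
The shortest such closed walk is index → test → fetch → deploy → index, length 4.

4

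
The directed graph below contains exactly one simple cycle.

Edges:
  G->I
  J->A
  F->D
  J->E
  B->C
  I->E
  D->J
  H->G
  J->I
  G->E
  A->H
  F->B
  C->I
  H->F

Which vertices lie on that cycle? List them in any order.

DFS with gray/black marking from H:
H gray
  G gray
    E gray
    E black
    I gray
      I→E: E black — skip
    I black
  G black
  F gray
    D gray
      J gray
        A gray
          A→H: H is gray → back edge
Back edge closes the cycle H → F → D → J → A → H; its vertices are {A, D, F, H, J}.

A, D, F, H, J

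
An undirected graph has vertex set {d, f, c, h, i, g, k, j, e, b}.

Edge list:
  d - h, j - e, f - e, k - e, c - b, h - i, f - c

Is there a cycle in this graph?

DFS, tracking each vertex's parent; an edge to a visited non-parent vertex closes a cycle.
Start from c:
visit c (parent –)
  visit b (parent c)
    b–c: parent, skip
  visit f (parent c)
    visit e (parent f)
      visit k (parent e)
        k–e: parent, skip
      visit j (parent e)
        j–e: parent, skip
      e–f: parent, skip
    f–c: parent, skip
visit d (parent –)
  visit h (parent d)
    h–d: parent, skip
    visit i (parent h)
      i–h: parent, skip
visit g (parent –)
No non-parent visited neighbor found — the graph is a forest.

No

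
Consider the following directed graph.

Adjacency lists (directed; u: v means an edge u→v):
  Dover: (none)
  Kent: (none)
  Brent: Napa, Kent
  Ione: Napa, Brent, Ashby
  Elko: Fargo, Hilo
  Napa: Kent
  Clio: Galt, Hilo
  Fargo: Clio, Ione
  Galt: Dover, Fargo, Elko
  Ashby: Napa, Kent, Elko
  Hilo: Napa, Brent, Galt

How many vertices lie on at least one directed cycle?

7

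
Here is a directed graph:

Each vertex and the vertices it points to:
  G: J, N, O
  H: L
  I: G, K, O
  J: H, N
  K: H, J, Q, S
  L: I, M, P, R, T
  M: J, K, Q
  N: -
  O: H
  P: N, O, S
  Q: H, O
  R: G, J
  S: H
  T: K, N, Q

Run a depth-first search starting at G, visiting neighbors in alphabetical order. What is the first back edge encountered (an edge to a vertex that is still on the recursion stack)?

I→G

DFS from G (visiting neighbors in alphabetical order); mark gray on enter, black on exit:
G gray
  J gray
    H gray
      L gray
        I gray
          I→G: G is gray → back edge
First back edge: I → G.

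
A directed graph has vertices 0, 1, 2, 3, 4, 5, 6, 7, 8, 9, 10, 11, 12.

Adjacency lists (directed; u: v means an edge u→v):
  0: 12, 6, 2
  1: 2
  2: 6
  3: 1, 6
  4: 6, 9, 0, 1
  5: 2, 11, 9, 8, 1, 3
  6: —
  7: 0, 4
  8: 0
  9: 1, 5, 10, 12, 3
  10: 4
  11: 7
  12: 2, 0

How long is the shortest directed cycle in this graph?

For each vertex v, BFS finds the shortest path from v back to v.
The shortest such closed walk is 5 → 9 → 5, length 2.

2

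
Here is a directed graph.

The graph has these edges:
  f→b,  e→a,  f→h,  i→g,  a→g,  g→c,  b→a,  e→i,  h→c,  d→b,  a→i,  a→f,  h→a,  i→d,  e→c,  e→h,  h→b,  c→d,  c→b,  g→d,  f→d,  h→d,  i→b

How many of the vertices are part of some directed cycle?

A vertex is on a directed cycle iff it belongs to a strongly connected component of size ≥ 2 (or has a self-loop).
The vertices on cycles are {a, b, c, d, f, g, h, i} — 8 in total.

8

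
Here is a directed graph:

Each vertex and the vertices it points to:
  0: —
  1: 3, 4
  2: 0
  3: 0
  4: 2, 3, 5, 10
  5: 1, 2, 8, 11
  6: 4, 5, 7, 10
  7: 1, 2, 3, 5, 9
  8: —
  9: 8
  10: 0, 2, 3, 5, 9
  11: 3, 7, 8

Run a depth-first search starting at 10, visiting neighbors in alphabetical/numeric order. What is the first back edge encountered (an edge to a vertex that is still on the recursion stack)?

4->5

DFS from 10 (visiting neighbors in alphabetical/numeric order); mark gray on enter, black on exit:
10 gray
  0 gray
  0 black
  2 gray
    2→0: 0 black — skip
  2 black
  3 gray
    3→0: 0 black — skip
  3 black
  5 gray
    1 gray
      1→3: 3 black — skip
      4 gray
        4→2: 2 black — skip
        4→3: 3 black — skip
        4→5: 5 is gray → back edge
First back edge: 4 → 5.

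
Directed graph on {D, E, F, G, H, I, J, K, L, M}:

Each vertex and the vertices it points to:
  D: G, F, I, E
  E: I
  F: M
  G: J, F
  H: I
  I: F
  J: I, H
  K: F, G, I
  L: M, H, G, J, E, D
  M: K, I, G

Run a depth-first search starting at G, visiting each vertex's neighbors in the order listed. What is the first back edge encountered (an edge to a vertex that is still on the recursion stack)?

DFS from G (visiting each vertex's neighbors in the order listed); mark gray on enter, black on exit:
G gray
  J gray
    I gray
      F gray
        M gray
          K gray
            K→F: F is gray → back edge
First back edge: K → F.

K->F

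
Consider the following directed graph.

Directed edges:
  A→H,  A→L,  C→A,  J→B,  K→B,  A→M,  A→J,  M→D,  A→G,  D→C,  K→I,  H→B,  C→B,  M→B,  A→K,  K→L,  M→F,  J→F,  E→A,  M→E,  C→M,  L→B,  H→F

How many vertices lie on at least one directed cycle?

5

A vertex is on a directed cycle iff it belongs to a strongly connected component of size ≥ 2 (or has a self-loop).
The vertices on cycles are {A, C, D, E, M} — 5 in total.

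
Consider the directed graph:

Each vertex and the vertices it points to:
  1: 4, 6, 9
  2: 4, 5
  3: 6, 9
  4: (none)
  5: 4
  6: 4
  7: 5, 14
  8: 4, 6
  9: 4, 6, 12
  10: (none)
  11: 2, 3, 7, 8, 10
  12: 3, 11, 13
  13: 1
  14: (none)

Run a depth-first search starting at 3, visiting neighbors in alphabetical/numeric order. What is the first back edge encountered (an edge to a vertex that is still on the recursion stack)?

12→3

DFS from 3 (visiting neighbors in alphabetical/numeric order); mark gray on enter, black on exit:
3 gray
  6 gray
    4 gray
    4 black
  6 black
  9 gray
    9→4: 4 black — skip
    9→6: 6 black — skip
    12 gray
      12→3: 3 is gray → back edge
First back edge: 12 → 3.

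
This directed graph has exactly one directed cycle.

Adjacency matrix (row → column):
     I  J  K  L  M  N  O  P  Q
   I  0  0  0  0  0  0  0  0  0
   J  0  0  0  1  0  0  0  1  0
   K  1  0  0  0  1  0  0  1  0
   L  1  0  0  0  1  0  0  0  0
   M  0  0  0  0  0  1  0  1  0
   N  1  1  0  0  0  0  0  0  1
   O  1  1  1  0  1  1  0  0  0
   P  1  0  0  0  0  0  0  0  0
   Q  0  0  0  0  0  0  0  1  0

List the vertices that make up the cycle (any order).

DFS with gray/black marking from N:
N gray
  Q gray
    P gray
      I gray
      I black
    P black
  Q black
  N→I: I black — skip
  J gray
    J→P: P black — skip
    L gray
      L→I: I black — skip
      M gray
        M→P: P black — skip
        M→N: N is gray → back edge
Back edge closes the cycle N → J → L → M → N; its vertices are {J, L, M, N}.

J, L, M, N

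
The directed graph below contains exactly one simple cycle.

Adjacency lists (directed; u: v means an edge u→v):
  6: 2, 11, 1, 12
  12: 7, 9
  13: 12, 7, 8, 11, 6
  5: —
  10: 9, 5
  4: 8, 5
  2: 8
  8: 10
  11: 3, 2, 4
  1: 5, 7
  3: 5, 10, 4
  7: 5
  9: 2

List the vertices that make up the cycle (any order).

2, 8, 9, 10

DFS with gray/black marking from 9:
9 gray
  2 gray
    8 gray
      10 gray
        10→9: 9 is gray → back edge
Back edge closes the cycle 9 → 2 → 8 → 10 → 9; its vertices are {2, 8, 9, 10}.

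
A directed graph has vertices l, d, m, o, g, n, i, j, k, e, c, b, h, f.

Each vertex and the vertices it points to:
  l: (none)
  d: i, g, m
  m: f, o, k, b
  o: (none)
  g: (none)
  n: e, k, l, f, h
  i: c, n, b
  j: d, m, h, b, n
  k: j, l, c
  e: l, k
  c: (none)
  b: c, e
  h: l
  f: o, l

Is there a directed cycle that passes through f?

No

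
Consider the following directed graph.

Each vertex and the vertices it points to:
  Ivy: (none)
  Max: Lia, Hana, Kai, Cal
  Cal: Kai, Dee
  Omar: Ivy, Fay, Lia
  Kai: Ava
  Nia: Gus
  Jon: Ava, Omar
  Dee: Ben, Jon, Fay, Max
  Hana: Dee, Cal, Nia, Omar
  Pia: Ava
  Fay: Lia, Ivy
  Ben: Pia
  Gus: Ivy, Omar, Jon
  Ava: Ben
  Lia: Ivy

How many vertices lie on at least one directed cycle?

7

A vertex is on a directed cycle iff it belongs to a strongly connected component of size ≥ 2 (or has a self-loop).
The vertices on cycles are {Ava, Ben, Cal, Dee, Max, Pia, Hana} — 7 in total.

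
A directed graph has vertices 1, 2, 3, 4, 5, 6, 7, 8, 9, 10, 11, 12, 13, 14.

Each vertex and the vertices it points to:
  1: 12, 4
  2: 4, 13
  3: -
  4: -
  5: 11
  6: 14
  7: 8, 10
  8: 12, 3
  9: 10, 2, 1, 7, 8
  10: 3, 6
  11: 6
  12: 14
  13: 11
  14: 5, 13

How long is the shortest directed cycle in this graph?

For each vertex v, BFS finds the shortest path from v back to v.
The shortest such closed walk is 6 → 14 → 5 → 11 → 6, length 4.

4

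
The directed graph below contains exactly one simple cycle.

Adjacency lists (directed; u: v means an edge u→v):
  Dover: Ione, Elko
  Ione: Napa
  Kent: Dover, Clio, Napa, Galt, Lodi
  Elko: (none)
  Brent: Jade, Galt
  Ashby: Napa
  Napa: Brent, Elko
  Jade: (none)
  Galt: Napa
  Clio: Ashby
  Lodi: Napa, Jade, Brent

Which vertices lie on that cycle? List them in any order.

Galt, Napa, Brent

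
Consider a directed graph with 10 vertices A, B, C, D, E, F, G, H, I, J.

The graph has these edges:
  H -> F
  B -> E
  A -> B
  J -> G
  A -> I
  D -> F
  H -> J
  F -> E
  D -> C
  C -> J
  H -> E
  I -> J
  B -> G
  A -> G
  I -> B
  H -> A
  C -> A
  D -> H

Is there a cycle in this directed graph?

No

DFS with white/gray/black marking, starting from C:
C gray
  A gray
    I gray
      B gray
        E gray
        E black
        G gray
        G black
      B black
      J gray
        J→G: G black — skip
      J black
    I black
    A→G: G black — skip
    A→B: B black — skip
  A black
  C→J: J black — skip
C black
D gray
  D→C: C black — skip
  H gray
    H→J: J black — skip
    F gray
      F→E: E black — skip
    F black
    H→A: A black — skip
    H→E: E black — skip
  H black
  D→F: F black — skip
D black
Every edge goes to a white or black vertex — no back edge, so the graph is acyclic.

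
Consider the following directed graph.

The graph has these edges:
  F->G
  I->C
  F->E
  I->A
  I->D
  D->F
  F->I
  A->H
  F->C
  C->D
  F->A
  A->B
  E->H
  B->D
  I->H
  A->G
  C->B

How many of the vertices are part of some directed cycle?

A vertex is on a directed cycle iff it belongs to a strongly connected component of size ≥ 2 (or has a self-loop).
The vertices on cycles are {A, B, C, D, F, I} — 6 in total.

6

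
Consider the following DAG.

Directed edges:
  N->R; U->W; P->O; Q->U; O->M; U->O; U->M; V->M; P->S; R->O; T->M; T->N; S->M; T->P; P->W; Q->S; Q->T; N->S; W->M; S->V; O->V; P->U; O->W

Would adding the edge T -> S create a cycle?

No

Adding T→S creates a cycle iff S can already reach T.
Explore from S: no path reaches T. The graph stays acyclic.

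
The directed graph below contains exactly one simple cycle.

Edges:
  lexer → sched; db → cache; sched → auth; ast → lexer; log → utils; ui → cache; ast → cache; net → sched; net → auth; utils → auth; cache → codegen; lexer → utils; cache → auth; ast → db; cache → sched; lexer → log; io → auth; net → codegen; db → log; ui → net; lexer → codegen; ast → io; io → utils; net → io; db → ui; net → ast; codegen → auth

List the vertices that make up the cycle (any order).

db, ui, ast, net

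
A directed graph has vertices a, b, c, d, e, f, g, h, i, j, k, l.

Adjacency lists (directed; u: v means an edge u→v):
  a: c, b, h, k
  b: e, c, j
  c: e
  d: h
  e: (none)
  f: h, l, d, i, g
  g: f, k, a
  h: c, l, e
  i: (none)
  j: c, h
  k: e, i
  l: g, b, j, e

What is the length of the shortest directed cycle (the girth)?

2

For each vertex v, BFS finds the shortest path from v back to v.
The shortest such closed walk is g → f → g, length 2.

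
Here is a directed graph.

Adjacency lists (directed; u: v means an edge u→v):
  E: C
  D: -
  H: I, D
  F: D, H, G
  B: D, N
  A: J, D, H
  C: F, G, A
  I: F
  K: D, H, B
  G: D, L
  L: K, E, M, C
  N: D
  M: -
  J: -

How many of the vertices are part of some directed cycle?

A vertex is on a directed cycle iff it belongs to a strongly connected component of size ≥ 2 (or has a self-loop).
The vertices on cycles are {A, C, E, F, G, H, I, K, L} — 9 in total.

9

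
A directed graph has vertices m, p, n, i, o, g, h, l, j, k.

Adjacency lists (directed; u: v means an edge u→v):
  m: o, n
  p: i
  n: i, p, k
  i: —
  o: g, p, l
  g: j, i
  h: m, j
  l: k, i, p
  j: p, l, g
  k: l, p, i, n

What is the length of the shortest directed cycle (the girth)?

2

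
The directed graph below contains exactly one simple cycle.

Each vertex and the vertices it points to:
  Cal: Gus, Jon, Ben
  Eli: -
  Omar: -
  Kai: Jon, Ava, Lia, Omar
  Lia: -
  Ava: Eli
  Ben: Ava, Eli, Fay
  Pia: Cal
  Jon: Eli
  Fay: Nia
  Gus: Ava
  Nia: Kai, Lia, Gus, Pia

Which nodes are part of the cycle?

Ben, Cal, Fay, Nia, Pia

DFS with gray/black marking from Fay:
Fay gray
  Nia gray
    Kai gray
      Jon gray
        Eli gray
        Eli black
      Jon black
      Ava gray
        Ava→Eli: Eli black — skip
      Ava black
      Lia gray
      Lia black
      Omar gray
      Omar black
    Kai black
    Nia→Lia: Lia black — skip
    Gus gray
      Gus→Ava: Ava black — skip
    Gus black
    Pia gray
      Cal gray
        Cal→Gus: Gus black — skip
        Cal→Jon: Jon black — skip
        Ben gray
          Ben→Ava: Ava black — skip
          Ben→Eli: Eli black — skip
          Ben→Fay: Fay is gray → back edge
Back edge closes the cycle Fay → Nia → Pia → Cal → Ben → Fay; its vertices are {Ben, Cal, Fay, Nia, Pia}.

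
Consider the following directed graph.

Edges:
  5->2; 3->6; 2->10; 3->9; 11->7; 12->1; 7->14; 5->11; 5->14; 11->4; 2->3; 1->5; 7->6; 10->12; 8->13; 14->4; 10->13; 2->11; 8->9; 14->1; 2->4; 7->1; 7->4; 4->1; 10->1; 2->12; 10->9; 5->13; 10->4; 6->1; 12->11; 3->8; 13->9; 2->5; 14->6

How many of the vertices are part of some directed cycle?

11

A vertex is on a directed cycle iff it belongs to a strongly connected component of size ≥ 2 (or has a self-loop).
The vertices on cycles are {1, 2, 3, 4, 5, 6, 7, 10, 11, 12, 14} — 11 in total.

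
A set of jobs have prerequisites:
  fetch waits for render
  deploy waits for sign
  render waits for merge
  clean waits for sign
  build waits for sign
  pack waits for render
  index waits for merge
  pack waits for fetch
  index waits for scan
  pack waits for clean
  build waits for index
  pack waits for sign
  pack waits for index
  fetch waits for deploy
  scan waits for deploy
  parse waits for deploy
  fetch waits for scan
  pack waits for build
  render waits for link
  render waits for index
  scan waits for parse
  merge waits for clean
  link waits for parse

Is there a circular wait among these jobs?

No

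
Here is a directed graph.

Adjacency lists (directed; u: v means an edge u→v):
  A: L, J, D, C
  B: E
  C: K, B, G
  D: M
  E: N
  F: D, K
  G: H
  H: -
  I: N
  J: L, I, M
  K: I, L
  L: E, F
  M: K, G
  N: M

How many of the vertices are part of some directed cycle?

A vertex is on a directed cycle iff it belongs to a strongly connected component of size ≥ 2 (or has a self-loop).
The vertices on cycles are {D, E, F, I, K, L, M, N} — 8 in total.

8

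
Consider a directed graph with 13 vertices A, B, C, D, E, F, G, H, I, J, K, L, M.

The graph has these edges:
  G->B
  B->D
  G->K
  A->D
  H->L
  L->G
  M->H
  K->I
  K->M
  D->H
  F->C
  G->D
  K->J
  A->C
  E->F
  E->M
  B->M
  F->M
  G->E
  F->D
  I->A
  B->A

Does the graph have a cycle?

Yes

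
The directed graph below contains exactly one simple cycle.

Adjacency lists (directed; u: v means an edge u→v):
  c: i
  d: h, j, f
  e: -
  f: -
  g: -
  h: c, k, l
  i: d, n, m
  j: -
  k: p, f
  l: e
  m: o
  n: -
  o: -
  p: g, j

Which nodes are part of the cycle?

c, d, h, i

DFS with gray/black marking from i:
i gray
  d gray
    h gray
      c gray
        c→i: i is gray → back edge
Back edge closes the cycle i → d → h → c → i; its vertices are {c, d, h, i}.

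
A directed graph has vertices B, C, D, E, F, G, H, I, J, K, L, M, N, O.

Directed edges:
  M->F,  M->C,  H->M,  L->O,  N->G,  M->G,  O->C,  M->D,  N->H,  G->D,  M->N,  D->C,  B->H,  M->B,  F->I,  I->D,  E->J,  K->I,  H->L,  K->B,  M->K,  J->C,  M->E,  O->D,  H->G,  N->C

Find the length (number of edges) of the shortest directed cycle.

3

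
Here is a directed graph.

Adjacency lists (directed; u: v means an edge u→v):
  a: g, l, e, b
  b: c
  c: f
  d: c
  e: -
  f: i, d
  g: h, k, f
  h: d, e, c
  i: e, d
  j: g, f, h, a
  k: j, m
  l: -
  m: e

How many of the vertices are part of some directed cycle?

8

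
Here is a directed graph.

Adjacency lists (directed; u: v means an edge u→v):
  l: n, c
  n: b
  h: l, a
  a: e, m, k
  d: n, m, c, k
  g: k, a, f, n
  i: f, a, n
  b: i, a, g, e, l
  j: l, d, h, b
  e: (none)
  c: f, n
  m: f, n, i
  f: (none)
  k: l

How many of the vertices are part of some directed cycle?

A vertex is on a directed cycle iff it belongs to a strongly connected component of size ≥ 2 (or has a self-loop).
The vertices on cycles are {a, b, c, g, i, k, l, m, n} — 9 in total.

9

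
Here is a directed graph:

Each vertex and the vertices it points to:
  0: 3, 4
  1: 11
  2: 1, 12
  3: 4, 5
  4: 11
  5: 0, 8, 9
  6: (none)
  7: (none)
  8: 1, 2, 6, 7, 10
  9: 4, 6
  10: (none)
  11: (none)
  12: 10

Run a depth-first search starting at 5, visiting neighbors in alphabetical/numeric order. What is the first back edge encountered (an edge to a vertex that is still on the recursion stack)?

DFS from 5 (visiting neighbors in alphabetical/numeric order); mark gray on enter, black on exit:
5 gray
  0 gray
    3 gray
      4 gray
        11 gray
        11 black
      4 black
      3→5: 5 is gray → back edge
First back edge: 3 → 5.

3→5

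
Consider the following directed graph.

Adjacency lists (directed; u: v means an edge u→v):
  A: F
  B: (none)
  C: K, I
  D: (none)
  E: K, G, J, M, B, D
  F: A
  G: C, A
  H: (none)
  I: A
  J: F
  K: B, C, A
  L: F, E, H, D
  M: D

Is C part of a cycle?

C is on a cycle iff C can reach itself via ≥1 edge.
C → K → C — yes.

Yes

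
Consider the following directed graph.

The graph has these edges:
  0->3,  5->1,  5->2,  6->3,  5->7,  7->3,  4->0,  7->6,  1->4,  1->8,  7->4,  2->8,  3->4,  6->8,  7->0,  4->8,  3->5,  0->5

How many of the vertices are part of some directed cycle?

A vertex is on a directed cycle iff it belongs to a strongly connected component of size ≥ 2 (or has a self-loop).
The vertices on cycles are {0, 1, 3, 4, 5, 6, 7} — 7 in total.

7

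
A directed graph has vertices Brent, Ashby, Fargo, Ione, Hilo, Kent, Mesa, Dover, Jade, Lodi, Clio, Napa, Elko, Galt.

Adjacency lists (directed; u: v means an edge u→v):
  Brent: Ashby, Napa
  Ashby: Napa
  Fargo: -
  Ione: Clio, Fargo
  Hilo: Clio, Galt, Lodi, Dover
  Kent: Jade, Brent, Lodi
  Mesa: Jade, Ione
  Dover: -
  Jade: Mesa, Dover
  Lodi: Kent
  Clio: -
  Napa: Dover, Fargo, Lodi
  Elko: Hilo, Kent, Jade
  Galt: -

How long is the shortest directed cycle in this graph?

2

For each vertex v, BFS finds the shortest path from v back to v.
The shortest such closed walk is Kent → Lodi → Kent, length 2.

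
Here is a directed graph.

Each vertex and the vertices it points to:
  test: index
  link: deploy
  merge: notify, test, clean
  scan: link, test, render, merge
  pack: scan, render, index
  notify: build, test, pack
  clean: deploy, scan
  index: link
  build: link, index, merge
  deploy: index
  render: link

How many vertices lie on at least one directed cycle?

A vertex is on a directed cycle iff it belongs to a strongly connected component of size ≥ 2 (or has a self-loop).
The vertices on cycles are {link, pack, scan, build, clean, index, merge, deploy, notify} — 9 in total.

9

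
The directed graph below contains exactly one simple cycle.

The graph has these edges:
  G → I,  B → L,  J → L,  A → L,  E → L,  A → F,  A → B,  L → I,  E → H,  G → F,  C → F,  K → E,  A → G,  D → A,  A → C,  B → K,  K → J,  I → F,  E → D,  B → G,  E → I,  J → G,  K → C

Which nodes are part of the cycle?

DFS with gray/black marking from K:
K gray
  C gray
    F gray
    F black
  C black
  J gray
    G gray
      G→F: F black — skip
      I gray
        I→F: F black — skip
      I black
    G black
    L gray
      L→I: I black — skip
    L black
  J black
  E gray
    E→I: I black — skip
    H gray
    H black
    E→L: L black — skip
    D gray
      A gray
        A→F: F black — skip
        B gray
          B→L: L black — skip
          B→K: K is gray → back edge
Back edge closes the cycle K → E → D → A → B → K; its vertices are {A, B, D, E, K}.

A, B, D, E, K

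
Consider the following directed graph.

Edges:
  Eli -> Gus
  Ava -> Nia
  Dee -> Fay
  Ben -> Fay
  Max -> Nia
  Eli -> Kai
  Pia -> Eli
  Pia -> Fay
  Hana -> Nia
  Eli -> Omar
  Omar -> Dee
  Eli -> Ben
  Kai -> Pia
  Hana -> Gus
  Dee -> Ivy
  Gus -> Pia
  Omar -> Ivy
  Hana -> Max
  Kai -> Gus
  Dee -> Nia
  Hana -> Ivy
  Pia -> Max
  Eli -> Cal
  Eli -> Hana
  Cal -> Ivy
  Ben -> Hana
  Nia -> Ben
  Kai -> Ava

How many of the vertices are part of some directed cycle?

11

A vertex is on a directed cycle iff it belongs to a strongly connected component of size ≥ 2 (or has a self-loop).
The vertices on cycles are {Ava, Ben, Dee, Eli, Gus, Kai, Max, Nia, Pia, Hana, Omar} — 11 in total.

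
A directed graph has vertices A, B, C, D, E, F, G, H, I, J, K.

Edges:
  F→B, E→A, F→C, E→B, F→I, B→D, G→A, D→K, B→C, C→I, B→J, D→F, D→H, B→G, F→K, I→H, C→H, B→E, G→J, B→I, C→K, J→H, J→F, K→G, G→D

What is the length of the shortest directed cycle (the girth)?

2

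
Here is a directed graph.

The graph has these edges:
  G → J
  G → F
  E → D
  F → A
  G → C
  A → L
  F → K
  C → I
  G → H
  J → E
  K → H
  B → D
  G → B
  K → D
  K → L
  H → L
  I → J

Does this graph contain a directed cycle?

DFS with white/gray/black marking, starting from I:
I gray
  J gray
    E gray
      D gray
      D black
    E black
  J black
I black
A gray
  L gray
  L black
A black
B gray
  B→D: D black — skip
B black
C gray
  C→I: I black — skip
C black
F gray
  K gray
    H gray
      H→L: L black — skip
    H black
    K→L: L black — skip
    K→D: D black — skip
  K black
  F→A: A black — skip
F black
G gray
  G→B: B black — skip
  G→H: H black — skip
  G→J: J black — skip
  G→F: F black — skip
  G→C: C black — skip
G black
Every edge goes to a white or black vertex — no back edge, so the graph is acyclic.

No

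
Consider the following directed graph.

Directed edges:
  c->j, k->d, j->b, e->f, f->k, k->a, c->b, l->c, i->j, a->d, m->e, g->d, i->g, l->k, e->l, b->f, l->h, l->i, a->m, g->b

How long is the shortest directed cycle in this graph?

For each vertex v, BFS finds the shortest path from v back to v.
The shortest such closed walk is e → f → k → a → m → e, length 5.

5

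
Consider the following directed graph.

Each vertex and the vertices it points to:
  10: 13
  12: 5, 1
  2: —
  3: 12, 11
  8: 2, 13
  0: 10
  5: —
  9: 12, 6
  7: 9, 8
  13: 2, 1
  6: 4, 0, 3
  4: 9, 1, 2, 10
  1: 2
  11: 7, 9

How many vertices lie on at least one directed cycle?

A vertex is on a directed cycle iff it belongs to a strongly connected component of size ≥ 2 (or has a self-loop).
The vertices on cycles are {3, 4, 6, 7, 9, 11} — 6 in total.

6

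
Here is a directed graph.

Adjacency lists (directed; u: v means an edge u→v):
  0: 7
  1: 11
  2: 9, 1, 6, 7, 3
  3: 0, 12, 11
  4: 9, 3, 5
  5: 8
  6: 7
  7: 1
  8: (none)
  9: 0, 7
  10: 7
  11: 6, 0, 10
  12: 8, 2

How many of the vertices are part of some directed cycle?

9

A vertex is on a directed cycle iff it belongs to a strongly connected component of size ≥ 2 (or has a self-loop).
The vertices on cycles are {0, 1, 2, 3, 6, 7, 10, 11, 12} — 9 in total.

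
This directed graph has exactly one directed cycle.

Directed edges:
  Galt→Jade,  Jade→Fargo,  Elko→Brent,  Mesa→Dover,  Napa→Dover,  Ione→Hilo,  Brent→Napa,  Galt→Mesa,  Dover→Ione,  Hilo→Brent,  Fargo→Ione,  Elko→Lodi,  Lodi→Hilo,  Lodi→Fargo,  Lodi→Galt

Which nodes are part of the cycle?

DFS with gray/black marking from Hilo:
Hilo gray
  Brent gray
    Napa gray
      Dover gray
        Ione gray
          Ione→Hilo: Hilo is gray → back edge
Back edge closes the cycle Hilo → Brent → Napa → Dover → Ione → Hilo; its vertices are {Hilo, Ione, Napa, Brent, Dover}.

Hilo, Ione, Napa, Brent, Dover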